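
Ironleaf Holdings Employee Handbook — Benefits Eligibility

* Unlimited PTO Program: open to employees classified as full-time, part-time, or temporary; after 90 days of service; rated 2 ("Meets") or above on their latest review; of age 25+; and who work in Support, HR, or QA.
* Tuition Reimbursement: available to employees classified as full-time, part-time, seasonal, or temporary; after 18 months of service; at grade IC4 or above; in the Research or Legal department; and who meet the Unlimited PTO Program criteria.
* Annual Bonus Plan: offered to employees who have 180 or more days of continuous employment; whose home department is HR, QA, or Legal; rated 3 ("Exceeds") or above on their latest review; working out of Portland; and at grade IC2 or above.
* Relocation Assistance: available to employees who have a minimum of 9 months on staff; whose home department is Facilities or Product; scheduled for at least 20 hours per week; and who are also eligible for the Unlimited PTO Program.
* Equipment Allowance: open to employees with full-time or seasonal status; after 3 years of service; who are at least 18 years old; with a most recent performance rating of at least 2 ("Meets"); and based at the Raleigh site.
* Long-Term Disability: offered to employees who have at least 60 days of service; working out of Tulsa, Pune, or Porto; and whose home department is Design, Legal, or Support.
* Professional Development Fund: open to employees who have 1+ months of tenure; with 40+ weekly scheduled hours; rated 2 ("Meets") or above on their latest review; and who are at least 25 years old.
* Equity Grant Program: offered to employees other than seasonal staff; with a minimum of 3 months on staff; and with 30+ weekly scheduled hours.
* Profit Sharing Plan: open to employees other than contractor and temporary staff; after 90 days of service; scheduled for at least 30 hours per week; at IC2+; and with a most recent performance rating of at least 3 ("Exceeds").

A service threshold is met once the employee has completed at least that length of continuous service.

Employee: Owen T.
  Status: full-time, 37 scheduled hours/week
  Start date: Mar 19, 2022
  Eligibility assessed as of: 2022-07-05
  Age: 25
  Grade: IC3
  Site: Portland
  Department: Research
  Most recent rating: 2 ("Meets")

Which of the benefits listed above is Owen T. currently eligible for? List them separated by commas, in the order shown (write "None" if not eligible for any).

Service from Mar 19, 2022 to 2022-07-05: 108 days.
Unlimited PTO Program — status full-time ✓; service 108 days ≥ 90 days ✓; rating 2 ≥ 2 ✓; age 25 ≥ 25 ✓; dept Research ✗ → not eligible.
Tuition Reimbursement — status full-time ✓; service 108 days < 18 months (≈540 days) ✗ → not eligible.
Annual Bonus Plan — service 108 days < 180 days ✗ → not eligible.
Relocation Assistance — service 108 days < 9 months (≈270 days) ✗ → not eligible.
Equipment Allowance — status full-time ✓; service 108 days < 3 years (≈1095 days) ✗ → not eligible.
Long-Term Disability — service 108 days ≥ 60 days ✓; site Portland ✗ (not Tulsa, Pune, or Porto) → not eligible.
Professional Development Fund — service 108 days ≥ 1 month (≈30 days) ✓; 37 hrs/wk < 40 ✗ → not eligible.
Equity Grant Program — status full-time ✓ (not excluded); service 108 days ≥ 3 months (≈90 days) ✓; 37 hrs/wk ≥ 30 ✓ → eligible.
Profit Sharing Plan — status full-time ✓ (not excluded); service 108 days ≥ 90 days ✓; 37 hrs/wk ≥ 30 ✓; grade IC3 ≥ IC2 ✓; rating 2 < 3 ✗ → not eligible.

Equity Grant Program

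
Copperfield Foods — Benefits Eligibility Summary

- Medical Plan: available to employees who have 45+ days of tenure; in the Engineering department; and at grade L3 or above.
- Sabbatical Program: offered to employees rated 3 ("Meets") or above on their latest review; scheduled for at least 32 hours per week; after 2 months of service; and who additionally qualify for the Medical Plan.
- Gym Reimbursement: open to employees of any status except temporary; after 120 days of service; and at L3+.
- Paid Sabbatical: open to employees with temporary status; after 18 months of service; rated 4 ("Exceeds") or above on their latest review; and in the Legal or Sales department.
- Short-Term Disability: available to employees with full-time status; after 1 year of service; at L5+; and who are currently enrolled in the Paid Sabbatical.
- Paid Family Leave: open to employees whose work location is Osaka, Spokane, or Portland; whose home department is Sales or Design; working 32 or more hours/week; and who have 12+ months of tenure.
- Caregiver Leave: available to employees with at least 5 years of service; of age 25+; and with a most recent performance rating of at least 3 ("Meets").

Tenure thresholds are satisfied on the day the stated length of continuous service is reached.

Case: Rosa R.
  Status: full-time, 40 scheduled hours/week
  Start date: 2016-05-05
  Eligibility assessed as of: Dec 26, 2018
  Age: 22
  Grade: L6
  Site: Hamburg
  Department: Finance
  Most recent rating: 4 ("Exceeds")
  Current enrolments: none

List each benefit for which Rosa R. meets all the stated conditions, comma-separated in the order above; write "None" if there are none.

Gym Reimbursement

Service from 2016-05-05 to Dec 26, 2018: 965 days.
Medical Plan — service 965 days ≥ 45 days ✓; dept Finance ✗ → not eligible.
Sabbatical Program — rating 4 ≥ 3 ✓; 40 hrs/wk ≥ 32 ✓; service 965 days ≥ 2 months (≈60 days) ✓; not eligible for Medical Plan ✗ → not eligible.
Gym Reimbursement — status full-time ✓ (not excluded); service 965 days ≥ 120 days ✓; grade L6 ≥ L3 ✓ → eligible.
Paid Sabbatical — status full-time ✗ (requires temporary) → not eligible.
Short-Term Disability — status full-time ✓; service 965 days ≥ 1 year (≈365 days) ✓; grade L6 ≥ L5 ✓; not enrolled in Paid Sabbatical ✗ → not eligible.
Paid Family Leave — site Hamburg ✗ (not Osaka, Spokane, or Portland) → not eligible.
Caregiver Leave — service 965 days < 5 years (≈1825 days) ✗ → not eligible.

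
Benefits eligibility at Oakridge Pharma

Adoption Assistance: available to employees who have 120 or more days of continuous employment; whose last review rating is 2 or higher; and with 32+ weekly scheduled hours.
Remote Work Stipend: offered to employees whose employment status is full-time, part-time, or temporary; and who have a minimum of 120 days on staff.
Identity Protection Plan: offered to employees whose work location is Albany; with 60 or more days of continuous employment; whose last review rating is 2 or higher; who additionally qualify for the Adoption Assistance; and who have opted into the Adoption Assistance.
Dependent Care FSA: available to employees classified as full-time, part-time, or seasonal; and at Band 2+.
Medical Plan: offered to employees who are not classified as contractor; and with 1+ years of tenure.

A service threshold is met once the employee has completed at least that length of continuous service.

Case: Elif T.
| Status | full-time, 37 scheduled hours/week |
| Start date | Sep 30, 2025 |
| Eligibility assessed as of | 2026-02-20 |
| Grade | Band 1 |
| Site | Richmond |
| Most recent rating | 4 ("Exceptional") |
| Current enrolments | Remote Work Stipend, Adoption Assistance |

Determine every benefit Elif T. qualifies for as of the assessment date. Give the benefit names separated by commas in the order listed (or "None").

Adoption Assistance, Remote Work Stipend

Service from Sep 30, 2025 to 2026-02-20: 143 days.
Adoption Assistance — service 143 days ≥ 120 days ✓; rating 4 ≥ 2 ✓; 37 hrs/wk ≥ 32 ✓ → eligible.
Remote Work Stipend — status full-time ✓; service 143 days ≥ 120 days ✓ → eligible.
Identity Protection Plan — site Richmond ✗ (not Albany) → not eligible.
Dependent Care FSA — status full-time ✓; grade Band 1 < Band 2 ✗ → not eligible.
Medical Plan — status full-time ✓ (not excluded); service 143 days < 1 year (≈365 days) ✗ → not eligible.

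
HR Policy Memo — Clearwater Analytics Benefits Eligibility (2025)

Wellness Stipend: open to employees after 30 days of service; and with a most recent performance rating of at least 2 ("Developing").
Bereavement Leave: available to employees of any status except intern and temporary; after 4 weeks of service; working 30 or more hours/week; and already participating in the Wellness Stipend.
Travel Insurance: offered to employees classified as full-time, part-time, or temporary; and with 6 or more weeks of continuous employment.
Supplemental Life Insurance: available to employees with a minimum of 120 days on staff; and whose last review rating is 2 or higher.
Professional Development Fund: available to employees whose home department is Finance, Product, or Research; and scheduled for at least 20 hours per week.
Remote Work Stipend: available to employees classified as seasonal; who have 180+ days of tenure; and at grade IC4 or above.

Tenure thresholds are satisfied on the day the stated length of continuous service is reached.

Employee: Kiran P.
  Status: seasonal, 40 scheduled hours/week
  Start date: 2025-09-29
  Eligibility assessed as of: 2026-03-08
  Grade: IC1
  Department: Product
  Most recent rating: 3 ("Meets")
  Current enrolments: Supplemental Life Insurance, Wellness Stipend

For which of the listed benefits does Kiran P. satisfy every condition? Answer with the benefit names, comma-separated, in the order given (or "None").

Wellness Stipend, Bereavement Leave, Supplemental Life Insurance, Professional Development Fund

Service from 2025-09-29 to 2026-03-08: 160 days.
Wellness Stipend — service 160 days ≥ 30 days ✓; rating 3 ≥ 2 ✓ → eligible.
Bereavement Leave — status seasonal ✓ (not excluded); service 160 days ≥ 4 weeks (≈28 days) ✓; 40 hrs/wk ≥ 30 ✓; enrolled in Wellness Stipend ✓ → eligible.
Travel Insurance — status seasonal ✗ (requires full-time, part-time, or temporary) → not eligible.
Supplemental Life Insurance — service 160 days ≥ 120 days ✓; rating 3 ≥ 2 ✓ → eligible.
Professional Development Fund — dept Product ✓; 40 hrs/wk ≥ 20 ✓ → eligible.
Remote Work Stipend — status seasonal ✓; service 160 days < 180 days ✗ → not eligible.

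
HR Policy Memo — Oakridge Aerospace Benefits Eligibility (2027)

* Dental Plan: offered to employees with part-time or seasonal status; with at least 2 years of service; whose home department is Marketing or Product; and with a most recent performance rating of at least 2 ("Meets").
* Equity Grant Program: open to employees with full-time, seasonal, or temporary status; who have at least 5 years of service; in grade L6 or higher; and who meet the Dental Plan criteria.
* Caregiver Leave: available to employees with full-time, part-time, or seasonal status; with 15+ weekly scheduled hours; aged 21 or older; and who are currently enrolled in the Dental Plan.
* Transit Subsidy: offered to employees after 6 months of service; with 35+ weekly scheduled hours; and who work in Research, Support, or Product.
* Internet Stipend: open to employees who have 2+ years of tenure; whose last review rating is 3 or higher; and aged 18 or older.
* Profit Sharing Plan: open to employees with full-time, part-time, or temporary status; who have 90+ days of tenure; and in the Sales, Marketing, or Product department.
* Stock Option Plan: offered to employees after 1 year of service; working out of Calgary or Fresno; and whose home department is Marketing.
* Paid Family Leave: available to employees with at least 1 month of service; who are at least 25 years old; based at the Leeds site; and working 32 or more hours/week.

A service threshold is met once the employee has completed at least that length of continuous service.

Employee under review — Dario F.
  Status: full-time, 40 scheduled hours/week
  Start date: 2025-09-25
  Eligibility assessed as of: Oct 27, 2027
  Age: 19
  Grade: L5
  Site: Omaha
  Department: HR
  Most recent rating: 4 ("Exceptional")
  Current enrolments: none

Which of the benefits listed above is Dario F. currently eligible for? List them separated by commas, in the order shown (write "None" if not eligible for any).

Service from 2025-09-25 to Oct 27, 2027: 762 days.
Dental Plan — status full-time ✗ (requires part-time or seasonal) → not eligible.
Equity Grant Program — status full-time ✓; service 762 days < 5 years (≈1825 days) ✗ → not eligible.
Caregiver Leave — status full-time ✓; 40 hrs/wk ≥ 15 ✓; age 19 < 21 ✗ → not eligible.
Transit Subsidy — service 762 days ≥ 6 months (≈180 days) ✓; 40 hrs/wk ≥ 35 ✓; dept HR ✗ → not eligible.
Internet Stipend — service 762 days ≥ 2 years (≈730 days) ✓; rating 4 ≥ 3 ✓; age 19 ≥ 18 ✓ → eligible.
Profit Sharing Plan — status full-time ✓; service 762 days ≥ 90 days ✓; dept HR ✗ → not eligible.
Stock Option Plan — service 762 days ≥ 1 year (≈365 days) ✓; site Omaha ✗ (not Calgary or Fresno) → not eligible.
Paid Family Leave — service 762 days ≥ 1 month (≈30 days) ✓; age 19 < 25 ✗ → not eligible.

Internet Stipend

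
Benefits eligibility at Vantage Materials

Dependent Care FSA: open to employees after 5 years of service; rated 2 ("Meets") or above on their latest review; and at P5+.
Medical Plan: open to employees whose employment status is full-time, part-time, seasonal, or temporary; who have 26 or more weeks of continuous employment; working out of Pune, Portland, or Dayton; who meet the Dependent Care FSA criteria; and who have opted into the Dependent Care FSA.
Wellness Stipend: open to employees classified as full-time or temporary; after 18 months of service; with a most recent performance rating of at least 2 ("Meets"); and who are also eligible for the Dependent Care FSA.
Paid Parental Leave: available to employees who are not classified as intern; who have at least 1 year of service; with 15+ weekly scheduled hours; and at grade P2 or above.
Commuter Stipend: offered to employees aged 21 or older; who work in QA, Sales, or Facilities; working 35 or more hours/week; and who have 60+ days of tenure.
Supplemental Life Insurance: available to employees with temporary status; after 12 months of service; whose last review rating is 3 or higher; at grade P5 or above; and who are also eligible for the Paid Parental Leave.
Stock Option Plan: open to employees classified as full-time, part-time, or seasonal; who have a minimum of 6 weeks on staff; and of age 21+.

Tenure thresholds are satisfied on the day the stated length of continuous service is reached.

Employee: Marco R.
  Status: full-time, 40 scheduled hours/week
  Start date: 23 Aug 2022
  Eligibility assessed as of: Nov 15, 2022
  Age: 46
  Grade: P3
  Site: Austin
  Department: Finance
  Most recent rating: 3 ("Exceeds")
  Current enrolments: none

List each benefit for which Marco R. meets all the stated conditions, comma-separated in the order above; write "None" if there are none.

Service from 23 Aug 2022 to Nov 15, 2022: 84 days.
Dependent Care FSA — service 84 days < 5 years (≈1825 days) ✗ → not eligible.
Medical Plan — status full-time ✓; service 84 days < 26 weeks (≈182 days) ✗ → not eligible.
Wellness Stipend — status full-time ✓; service 84 days < 18 months (≈540 days) ✗ → not eligible.
Paid Parental Leave — status full-time ✓ (not excluded); service 84 days < 1 year (≈365 days) ✗ → not eligible.
Commuter Stipend — age 46 ≥ 21 ✓; dept Finance ✗ → not eligible.
Supplemental Life Insurance — status full-time ✗ (requires temporary) → not eligible.
Stock Option Plan — status full-time ✓; service 84 days ≥ 6 weeks (≈42 days) ✓; age 46 ≥ 21 ✓ → eligible.

Stock Option Plan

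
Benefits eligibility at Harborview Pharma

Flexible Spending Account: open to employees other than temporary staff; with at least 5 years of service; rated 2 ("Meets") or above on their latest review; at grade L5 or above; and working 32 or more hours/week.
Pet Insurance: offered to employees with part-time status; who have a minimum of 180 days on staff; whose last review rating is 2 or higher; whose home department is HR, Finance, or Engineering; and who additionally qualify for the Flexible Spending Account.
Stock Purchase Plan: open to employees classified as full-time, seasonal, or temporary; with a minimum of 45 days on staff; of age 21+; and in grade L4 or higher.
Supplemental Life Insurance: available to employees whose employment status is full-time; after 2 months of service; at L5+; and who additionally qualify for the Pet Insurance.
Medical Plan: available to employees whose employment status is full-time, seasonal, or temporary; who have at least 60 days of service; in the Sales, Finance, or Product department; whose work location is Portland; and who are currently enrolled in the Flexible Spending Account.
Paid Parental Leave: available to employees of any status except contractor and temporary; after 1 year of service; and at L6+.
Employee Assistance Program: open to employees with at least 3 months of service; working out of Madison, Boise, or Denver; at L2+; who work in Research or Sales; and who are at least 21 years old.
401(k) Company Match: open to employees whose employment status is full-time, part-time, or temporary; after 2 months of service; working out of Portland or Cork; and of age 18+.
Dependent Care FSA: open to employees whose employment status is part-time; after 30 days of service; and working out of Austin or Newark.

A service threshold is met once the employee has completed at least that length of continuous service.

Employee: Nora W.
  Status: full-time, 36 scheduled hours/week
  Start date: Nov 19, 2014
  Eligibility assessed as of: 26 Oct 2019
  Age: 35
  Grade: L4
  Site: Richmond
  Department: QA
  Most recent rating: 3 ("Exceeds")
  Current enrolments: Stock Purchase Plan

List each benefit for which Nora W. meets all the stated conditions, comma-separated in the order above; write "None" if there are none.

Service from Nov 19, 2014 to 26 Oct 2019: 1802 days.
Flexible Spending Account — status full-time ✓ (not excluded); service 1802 days < 5 years (≈1825 days) ✗ → not eligible.
Pet Insurance — status full-time ✗ (requires part-time) → not eligible.
Stock Purchase Plan — status full-time ✓; service 1802 days ≥ 45 days ✓; age 35 ≥ 21 ✓; grade L4 ≥ L4 ✓ → eligible.
Supplemental Life Insurance — status full-time ✓; service 1802 days ≥ 2 months (≈60 days) ✓; grade L4 < L5 ✗ → not eligible.
Medical Plan — status full-time ✓; service 1802 days ≥ 60 days ✓; dept QA ✗ → not eligible.
Paid Parental Leave — status full-time ✓ (not excluded); service 1802 days ≥ 1 year (≈365 days) ✓; grade L4 < L6 ✗ → not eligible.
Employee Assistance Program — service 1802 days ≥ 3 months (≈90 days) ✓; site Richmond ✗ (not Madison, Boise, or Denver) → not eligible.
401(k) Company Match — status full-time ✓; service 1802 days ≥ 2 months (≈60 days) ✓; site Richmond ✗ (not Portland or Cork) → not eligible.
Dependent Care FSA — status full-time ✗ (requires part-time) → not eligible.

Stock Purchase Plan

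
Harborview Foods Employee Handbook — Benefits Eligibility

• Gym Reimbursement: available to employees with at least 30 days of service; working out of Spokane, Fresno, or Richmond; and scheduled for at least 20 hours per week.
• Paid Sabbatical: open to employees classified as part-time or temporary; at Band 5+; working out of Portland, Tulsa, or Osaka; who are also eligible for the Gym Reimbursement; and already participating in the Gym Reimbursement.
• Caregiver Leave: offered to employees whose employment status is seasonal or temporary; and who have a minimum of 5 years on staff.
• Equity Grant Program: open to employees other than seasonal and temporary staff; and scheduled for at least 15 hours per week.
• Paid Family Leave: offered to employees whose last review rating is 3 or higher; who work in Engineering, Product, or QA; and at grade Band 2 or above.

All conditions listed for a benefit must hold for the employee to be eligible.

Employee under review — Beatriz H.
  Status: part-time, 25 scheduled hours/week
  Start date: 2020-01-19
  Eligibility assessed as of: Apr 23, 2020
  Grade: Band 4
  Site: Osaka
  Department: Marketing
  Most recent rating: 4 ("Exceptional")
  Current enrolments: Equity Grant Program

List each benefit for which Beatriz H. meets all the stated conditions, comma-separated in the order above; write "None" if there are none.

Service from 2020-01-19 to Apr 23, 2020: 95 days.
Gym Reimbursement — service 95 days ≥ 30 days ✓; site Osaka ✗ (not Spokane, Fresno, or Richmond) → not eligible.
Paid Sabbatical — status part-time ✓; grade Band 4 < Band 5 ✗ → not eligible.
Caregiver Leave — status part-time ✗ (requires seasonal or temporary) → not eligible.
Equity Grant Program — status part-time ✓ (not excluded); 25 hrs/wk ≥ 15 ✓ → eligible.
Paid Family Leave — rating 4 ≥ 3 ✓; dept Marketing ✗ → not eligible.

Equity Grant Program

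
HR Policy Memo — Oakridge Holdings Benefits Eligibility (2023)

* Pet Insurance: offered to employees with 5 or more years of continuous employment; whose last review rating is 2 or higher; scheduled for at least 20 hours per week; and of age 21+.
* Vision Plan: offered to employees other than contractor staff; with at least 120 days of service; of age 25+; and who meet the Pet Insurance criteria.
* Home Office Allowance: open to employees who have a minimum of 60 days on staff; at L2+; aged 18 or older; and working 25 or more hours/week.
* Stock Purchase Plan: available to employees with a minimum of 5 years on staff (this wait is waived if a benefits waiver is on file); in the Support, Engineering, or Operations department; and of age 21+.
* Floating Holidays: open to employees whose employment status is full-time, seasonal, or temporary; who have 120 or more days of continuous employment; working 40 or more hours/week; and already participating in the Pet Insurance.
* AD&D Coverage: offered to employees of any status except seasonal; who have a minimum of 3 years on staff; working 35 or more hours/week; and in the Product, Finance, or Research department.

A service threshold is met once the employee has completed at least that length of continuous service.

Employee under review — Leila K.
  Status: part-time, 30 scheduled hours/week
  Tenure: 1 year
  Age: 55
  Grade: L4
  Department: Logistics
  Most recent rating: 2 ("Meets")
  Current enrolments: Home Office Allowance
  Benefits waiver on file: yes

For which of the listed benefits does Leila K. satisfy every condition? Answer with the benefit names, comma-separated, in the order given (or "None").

Pet Insurance — service 1 year < 5 years ✗ → not eligible.
Vision Plan — status part-time ✓ (not excluded); service 1 year ≥ 120 days ✓; age 55 ≥ 25 ✓; not eligible for Pet Insurance ✗ → not eligible.
Home Office Allowance — service 1 year ≥ 60 days ✓; grade L4 ≥ L2 ✓; age 55 ≥ 18 ✓; 30 hrs/wk ≥ 25 ✓ → eligible.
Stock Purchase Plan — benefits waiver on file ✓; dept Logistics ✗ → not eligible.
Floating Holidays — status part-time ✗ (requires full-time, seasonal, or temporary) → not eligible.
AD&D Coverage — status part-time ✓ (not excluded); service 1 year < 3 years ✗ → not eligible.

Home Office Allowance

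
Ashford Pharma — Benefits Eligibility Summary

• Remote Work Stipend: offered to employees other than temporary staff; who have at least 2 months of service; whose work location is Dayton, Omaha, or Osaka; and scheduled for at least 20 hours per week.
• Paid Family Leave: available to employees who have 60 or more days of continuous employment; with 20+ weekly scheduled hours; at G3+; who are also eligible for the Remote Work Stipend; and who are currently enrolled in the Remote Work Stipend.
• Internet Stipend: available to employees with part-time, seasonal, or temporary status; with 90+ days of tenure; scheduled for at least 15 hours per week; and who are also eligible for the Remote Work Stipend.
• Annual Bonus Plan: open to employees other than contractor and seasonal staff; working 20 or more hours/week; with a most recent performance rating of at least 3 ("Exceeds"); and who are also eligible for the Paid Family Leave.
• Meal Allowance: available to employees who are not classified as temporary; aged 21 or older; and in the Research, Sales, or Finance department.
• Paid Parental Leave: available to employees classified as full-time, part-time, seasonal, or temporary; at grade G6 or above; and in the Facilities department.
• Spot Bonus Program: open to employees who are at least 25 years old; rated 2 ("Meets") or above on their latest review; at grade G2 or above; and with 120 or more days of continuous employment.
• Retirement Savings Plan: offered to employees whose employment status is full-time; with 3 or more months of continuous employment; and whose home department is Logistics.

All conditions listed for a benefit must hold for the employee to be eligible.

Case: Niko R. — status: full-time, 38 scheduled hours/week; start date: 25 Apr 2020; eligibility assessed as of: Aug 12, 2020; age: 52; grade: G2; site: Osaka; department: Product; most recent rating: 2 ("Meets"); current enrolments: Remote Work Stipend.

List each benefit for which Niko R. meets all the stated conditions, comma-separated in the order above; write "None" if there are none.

Remote Work Stipend

Service from 25 Apr 2020 to Aug 12, 2020: 109 days.
Remote Work Stipend — status full-time ✓ (not excluded); service 109 days ≥ 2 months (≈60 days) ✓; site Osaka ✓; 38 hrs/wk ≥ 20 ✓ → eligible.
Paid Family Leave — service 109 days ≥ 60 days ✓; 38 hrs/wk ≥ 20 ✓; grade G2 < G3 ✗ → not eligible.
Internet Stipend — status full-time ✗ (requires part-time, seasonal, or temporary) → not eligible.
Annual Bonus Plan — status full-time ✓ (not excluded); 38 hrs/wk ≥ 20 ✓; rating 2 < 3 ✗ → not eligible.
Meal Allowance — status full-time ✓ (not excluded); age 52 ≥ 21 ✓; dept Product ✗ → not eligible.
Paid Parental Leave — status full-time ✓; grade G2 < G6 ✗ → not eligible.
Spot Bonus Program — age 52 ≥ 25 ✓; rating 2 ≥ 2 ✓; grade G2 ≥ G2 ✓; service 109 days < 120 days ✗ → not eligible.
Retirement Savings Plan — status full-time ✓; service 109 days ≥ 3 months (≈90 days) ✓; dept Product ✗ → not eligible.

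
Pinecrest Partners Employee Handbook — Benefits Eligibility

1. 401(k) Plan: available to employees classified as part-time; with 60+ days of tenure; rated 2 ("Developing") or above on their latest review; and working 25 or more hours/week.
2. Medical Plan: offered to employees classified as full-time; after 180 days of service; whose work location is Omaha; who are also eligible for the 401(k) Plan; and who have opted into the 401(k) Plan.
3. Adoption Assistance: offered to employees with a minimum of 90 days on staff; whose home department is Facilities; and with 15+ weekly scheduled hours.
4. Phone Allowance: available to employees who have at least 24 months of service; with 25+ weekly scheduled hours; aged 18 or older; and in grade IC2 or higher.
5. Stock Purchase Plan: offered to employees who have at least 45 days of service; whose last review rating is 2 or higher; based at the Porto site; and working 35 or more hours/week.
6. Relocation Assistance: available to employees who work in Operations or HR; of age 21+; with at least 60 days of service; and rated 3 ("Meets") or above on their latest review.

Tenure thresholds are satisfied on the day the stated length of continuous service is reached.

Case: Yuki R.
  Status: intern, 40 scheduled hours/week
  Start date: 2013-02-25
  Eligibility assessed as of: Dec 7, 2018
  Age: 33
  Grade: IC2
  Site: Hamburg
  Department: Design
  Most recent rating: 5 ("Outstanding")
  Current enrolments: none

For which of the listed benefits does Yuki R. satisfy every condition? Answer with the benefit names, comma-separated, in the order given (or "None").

Phone Allowance

Service from 2013-02-25 to Dec 7, 2018: 2111 days.
401(k) Plan — status intern ✗ (requires part-time) → not eligible.
Medical Plan — status intern ✗ (requires full-time) → not eligible.
Adoption Assistance — service 2111 days ≥ 90 days ✓; dept Design ✗ → not eligible.
Phone Allowance — service 2111 days ≥ 24 months (≈720 days) ✓; 40 hrs/wk ≥ 25 ✓; age 33 ≥ 18 ✓; grade IC2 ≥ IC2 ✓ → eligible.
Stock Purchase Plan — service 2111 days ≥ 45 days ✓; rating 5 ≥ 2 ✓; site Hamburg ✗ (not Porto) → not eligible.
Relocation Assistance — dept Design ✗ → not eligible.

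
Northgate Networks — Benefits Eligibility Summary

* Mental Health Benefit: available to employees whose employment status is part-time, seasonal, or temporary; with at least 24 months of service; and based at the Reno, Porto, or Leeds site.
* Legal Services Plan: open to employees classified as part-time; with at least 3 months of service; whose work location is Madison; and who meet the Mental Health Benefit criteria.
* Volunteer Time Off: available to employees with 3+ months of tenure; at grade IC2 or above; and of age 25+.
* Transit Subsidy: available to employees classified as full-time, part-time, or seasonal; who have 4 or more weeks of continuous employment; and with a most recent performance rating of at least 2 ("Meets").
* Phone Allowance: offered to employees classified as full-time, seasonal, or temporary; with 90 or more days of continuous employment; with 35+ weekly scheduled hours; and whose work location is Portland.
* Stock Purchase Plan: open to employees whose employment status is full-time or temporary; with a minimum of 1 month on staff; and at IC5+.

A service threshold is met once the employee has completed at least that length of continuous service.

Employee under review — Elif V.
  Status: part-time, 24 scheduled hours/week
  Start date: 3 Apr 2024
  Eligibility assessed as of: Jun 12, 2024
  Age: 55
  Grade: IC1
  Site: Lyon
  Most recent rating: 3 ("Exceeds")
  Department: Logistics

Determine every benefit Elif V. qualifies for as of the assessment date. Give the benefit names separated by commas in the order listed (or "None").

Transit Subsidy

Service from 3 Apr 2024 to Jun 12, 2024: 70 days.
Mental Health Benefit — status part-time ✓; service 70 days < 24 months (≈720 days) ✗ → not eligible.
Legal Services Plan — status part-time ✓; service 70 days < 3 months (≈90 days) ✗ → not eligible.
Volunteer Time Off — service 70 days < 3 months (≈90 days) ✗ → not eligible.
Transit Subsidy — status part-time ✓; service 70 days ≥ 4 weeks (≈28 days) ✓; rating 3 ≥ 2 ✓ → eligible.
Phone Allowance — status part-time ✗ (requires full-time, seasonal, or temporary) → not eligible.
Stock Purchase Plan — status part-time ✗ (requires full-time or temporary) → not eligible.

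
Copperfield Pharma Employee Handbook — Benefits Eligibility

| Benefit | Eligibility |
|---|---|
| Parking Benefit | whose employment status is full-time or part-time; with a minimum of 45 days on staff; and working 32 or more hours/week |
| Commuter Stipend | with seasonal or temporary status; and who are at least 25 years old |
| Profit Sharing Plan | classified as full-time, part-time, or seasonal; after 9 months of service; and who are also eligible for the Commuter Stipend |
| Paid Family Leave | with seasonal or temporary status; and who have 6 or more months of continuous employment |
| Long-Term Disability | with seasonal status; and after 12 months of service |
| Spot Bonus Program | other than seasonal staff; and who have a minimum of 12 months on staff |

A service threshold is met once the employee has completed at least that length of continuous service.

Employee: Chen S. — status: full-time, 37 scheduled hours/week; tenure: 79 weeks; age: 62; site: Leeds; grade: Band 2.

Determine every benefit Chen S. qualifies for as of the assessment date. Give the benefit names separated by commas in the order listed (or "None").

Parking Benefit — status full-time ✓; service 79 weeks ≥ 45 days ✓; 37 hrs/wk ≥ 32 ✓ → eligible.
Commuter Stipend — status full-time ✗ (requires seasonal or temporary) → not eligible.
Profit Sharing Plan — status full-time ✓; service 79 weeks ≥ 9 months (≈270 days) ✓; not eligible for Commuter Stipend ✗ → not eligible.
Paid Family Leave — status full-time ✗ (requires seasonal or temporary) → not eligible.
Long-Term Disability — status full-time ✗ (requires seasonal) → not eligible.
Spot Bonus Program — status full-time ✓ (not excluded); service 79 weeks ≥ 12 months (≈360 days) ✓ → eligible.

Parking Benefit, Spot Bonus Program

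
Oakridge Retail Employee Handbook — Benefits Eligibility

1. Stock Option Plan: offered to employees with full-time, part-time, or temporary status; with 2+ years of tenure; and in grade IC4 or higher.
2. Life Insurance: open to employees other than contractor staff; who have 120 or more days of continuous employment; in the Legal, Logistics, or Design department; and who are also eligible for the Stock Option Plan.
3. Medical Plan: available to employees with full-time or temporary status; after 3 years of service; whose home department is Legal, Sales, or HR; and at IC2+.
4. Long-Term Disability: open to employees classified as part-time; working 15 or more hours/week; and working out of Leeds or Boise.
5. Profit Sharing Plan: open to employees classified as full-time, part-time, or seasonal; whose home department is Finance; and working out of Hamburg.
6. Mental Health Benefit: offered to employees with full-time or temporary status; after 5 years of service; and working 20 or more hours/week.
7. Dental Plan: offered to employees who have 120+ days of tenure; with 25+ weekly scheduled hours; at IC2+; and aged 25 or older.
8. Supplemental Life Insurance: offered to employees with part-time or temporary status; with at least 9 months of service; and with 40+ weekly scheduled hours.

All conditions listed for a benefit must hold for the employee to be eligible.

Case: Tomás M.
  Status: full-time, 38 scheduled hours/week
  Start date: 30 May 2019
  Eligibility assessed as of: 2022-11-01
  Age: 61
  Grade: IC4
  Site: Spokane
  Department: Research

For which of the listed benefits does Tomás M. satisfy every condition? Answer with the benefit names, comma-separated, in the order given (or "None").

Service from 30 May 2019 to 2022-11-01: 1251 days.
Stock Option Plan — status full-time ✓; service 1251 days ≥ 2 years (≈730 days) ✓; grade IC4 ≥ IC4 ✓ → eligible.
Life Insurance — status full-time ✓ (not excluded); service 1251 days ≥ 120 days ✓; dept Research ✗ → not eligible.
Medical Plan — status full-time ✓; service 1251 days ≥ 3 years (≈1095 days) ✓; dept Research ✗ → not eligible.
Long-Term Disability — status full-time ✗ (requires part-time) → not eligible.
Profit Sharing Plan — status full-time ✓; dept Research ✗ → not eligible.
Mental Health Benefit — status full-time ✓; service 1251 days < 5 years (≈1825 days) ✗ → not eligible.
Dental Plan — service 1251 days ≥ 120 days ✓; 38 hrs/wk ≥ 25 ✓; grade IC4 ≥ IC2 ✓; age 61 ≥ 25 ✓ → eligible.
Supplemental Life Insurance — status full-time ✗ (requires part-time or temporary) → not eligible.

Stock Option Plan, Dental Plan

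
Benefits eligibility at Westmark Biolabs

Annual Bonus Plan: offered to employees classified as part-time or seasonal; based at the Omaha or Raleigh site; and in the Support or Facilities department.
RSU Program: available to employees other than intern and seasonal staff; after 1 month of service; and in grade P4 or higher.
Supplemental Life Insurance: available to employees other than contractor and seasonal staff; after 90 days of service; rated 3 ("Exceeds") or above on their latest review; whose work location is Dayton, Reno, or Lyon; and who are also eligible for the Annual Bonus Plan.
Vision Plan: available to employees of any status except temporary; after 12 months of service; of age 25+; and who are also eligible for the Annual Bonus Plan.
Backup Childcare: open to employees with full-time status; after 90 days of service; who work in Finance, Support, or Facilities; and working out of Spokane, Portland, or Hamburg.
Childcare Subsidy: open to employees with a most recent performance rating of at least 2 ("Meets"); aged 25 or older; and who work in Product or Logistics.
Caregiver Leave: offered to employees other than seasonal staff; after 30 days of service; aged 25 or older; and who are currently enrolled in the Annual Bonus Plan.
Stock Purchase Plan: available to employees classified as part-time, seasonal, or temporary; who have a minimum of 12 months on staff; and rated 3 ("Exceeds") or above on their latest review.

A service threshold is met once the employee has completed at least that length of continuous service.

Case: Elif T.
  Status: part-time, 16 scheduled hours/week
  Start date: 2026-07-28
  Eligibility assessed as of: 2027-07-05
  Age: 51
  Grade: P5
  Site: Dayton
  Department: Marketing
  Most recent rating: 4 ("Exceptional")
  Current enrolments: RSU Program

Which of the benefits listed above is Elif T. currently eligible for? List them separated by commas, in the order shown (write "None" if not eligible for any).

RSU Program

Service from 2026-07-28 to 2027-07-05: 342 days.
Annual Bonus Plan — status part-time ✓; site Dayton ✗ (not Omaha or Raleigh) → not eligible.
RSU Program — status part-time ✓ (not excluded); service 342 days ≥ 1 month (≈30 days) ✓; grade P5 ≥ P4 ✓ → eligible.
Supplemental Life Insurance — status part-time ✓ (not excluded); service 342 days ≥ 90 days ✓; rating 4 ≥ 3 ✓; site Dayton ✓; not eligible for Annual Bonus Plan ✗ → not eligible.
Vision Plan — status part-time ✓ (not excluded); service 342 days < 12 months (≈360 days) ✗ → not eligible.
Backup Childcare — status part-time ✗ (requires full-time) → not eligible.
Childcare Subsidy — rating 4 ≥ 2 ✓; age 51 ≥ 25 ✓; dept Marketing ✗ → not eligible.
Caregiver Leave — status part-time ✓ (not excluded); service 342 days ≥ 30 days ✓; age 51 ≥ 25 ✓; not enrolled in Annual Bonus Plan ✗ → not eligible.
Stock Purchase Plan — status part-time ✓; service 342 days < 12 months (≈360 days) ✗ → not eligible.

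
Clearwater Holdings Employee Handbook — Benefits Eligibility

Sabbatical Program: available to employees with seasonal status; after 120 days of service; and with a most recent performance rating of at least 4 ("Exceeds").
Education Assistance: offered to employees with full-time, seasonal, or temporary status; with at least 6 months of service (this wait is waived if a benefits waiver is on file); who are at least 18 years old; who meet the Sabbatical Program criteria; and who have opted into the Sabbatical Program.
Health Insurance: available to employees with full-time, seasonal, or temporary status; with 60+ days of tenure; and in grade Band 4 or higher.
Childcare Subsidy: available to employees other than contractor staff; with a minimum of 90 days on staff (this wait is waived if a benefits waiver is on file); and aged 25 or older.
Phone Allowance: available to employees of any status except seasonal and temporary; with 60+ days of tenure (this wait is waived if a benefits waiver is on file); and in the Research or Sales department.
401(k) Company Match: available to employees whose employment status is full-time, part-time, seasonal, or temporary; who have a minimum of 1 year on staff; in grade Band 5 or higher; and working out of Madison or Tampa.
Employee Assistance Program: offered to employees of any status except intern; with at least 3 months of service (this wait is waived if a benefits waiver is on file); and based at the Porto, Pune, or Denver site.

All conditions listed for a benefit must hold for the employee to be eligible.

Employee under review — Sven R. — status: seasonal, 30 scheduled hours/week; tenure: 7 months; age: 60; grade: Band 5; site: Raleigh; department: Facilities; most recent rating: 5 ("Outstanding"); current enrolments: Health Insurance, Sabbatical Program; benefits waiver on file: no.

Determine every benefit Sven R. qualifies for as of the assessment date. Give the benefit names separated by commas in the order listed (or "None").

Sabbatical Program, Education Assistance, Health Insurance, Childcare Subsidy

Sabbatical Program — status seasonal ✓; service 7 months ≥ 120 days ✓; rating 5 ≥ 4 ✓ → eligible.
Education Assistance — status seasonal ✓; no waiver, service 7 months ≥ 6 months ✓; age 60 ≥ 18 ✓; eligible for Sabbatical Program ✓; enrolled in Sabbatical Program ✓ → eligible.
Health Insurance — status seasonal ✓; service 7 months ≥ 60 days ✓; grade Band 5 ≥ Band 4 ✓ → eligible.
Childcare Subsidy — status seasonal ✓ (not excluded); no waiver, service 7 months ≥ 90 days ✓; age 60 ≥ 25 ✓ → eligible.
Phone Allowance — status seasonal ✗ (excluded) → not eligible.
401(k) Company Match — status seasonal ✓; service 7 months < 1 year (≈365 days) ✗ → not eligible.
Employee Assistance Program — status seasonal ✓ (not excluded); no waiver, service 7 months ≥ 3 months ✓; site Raleigh ✗ (not Porto, Pune, or Denver) → not eligible.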